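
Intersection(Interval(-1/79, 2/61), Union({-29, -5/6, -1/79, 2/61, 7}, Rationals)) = Intersection(Interval(-1/79, 2/61), Rationals)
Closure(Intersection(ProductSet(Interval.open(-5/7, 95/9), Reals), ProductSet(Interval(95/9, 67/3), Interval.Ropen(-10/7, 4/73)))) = EmptySet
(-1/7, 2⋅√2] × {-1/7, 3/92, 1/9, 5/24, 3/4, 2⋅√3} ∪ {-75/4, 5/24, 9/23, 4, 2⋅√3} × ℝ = ({-75/4, 5/24, 9/23, 4, 2⋅√3} × ℝ) ∪ ((-1/7, 2⋅√2] × {-1/7, 3/92, 1/9, 5/24, 3/4, 2⋅√3})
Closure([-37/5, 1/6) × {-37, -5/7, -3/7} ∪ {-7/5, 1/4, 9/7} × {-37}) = ({-7/5, 1/4, 9/7} × {-37}) ∪ ([-37/5, 1/6] × {-37, -5/7, -3/7})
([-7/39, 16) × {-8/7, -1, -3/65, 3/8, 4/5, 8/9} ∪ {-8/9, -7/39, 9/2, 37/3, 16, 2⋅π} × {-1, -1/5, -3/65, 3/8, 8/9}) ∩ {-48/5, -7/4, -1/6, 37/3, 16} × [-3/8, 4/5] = ({-1/6, 37/3} × {-3/65, 3/8, 4/5}) ∪ ({37/3, 16} × {-1/5, -3/65, 3/8})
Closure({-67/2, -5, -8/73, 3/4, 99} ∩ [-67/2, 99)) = {-67/2, -5, -8/73, 3/4}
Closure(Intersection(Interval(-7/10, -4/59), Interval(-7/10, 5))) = Interval(-7/10, -4/59)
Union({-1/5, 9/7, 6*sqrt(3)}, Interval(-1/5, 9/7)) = Union({6*sqrt(3)}, Interval(-1/5, 9/7))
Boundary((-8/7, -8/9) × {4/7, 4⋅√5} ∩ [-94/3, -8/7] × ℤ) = ∅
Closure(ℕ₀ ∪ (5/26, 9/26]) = ℕ₀ ∪ [5/26, 9/26] ∪ (ℕ₀ \ (5/26, 9/26))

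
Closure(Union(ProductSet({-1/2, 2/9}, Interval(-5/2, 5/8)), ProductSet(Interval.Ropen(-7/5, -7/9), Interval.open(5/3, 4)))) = Union(ProductSet({-7/5, -7/9}, Interval(5/3, 4)), ProductSet({-1/2, 2/9}, Interval(-5/2, 5/8)), ProductSet(Interval(-7/5, -7/9), {5/3, 4}), ProductSet(Interval.Ropen(-7/5, -7/9), Interval.open(5/3, 4)))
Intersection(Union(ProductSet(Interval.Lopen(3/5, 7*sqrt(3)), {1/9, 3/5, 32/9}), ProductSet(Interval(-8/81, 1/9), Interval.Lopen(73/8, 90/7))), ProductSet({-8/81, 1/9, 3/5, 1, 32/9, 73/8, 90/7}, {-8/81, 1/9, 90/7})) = Union(ProductSet({-8/81, 1/9}, {90/7}), ProductSet({1, 32/9, 73/8}, {1/9}))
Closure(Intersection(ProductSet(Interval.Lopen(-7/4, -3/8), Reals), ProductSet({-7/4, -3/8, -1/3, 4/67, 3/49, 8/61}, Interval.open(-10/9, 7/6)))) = ProductSet({-3/8}, Interval(-10/9, 7/6))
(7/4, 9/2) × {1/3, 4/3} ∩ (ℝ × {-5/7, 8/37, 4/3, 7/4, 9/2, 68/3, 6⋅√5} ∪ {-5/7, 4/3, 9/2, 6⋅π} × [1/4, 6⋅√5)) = (7/4, 9/2) × {4/3}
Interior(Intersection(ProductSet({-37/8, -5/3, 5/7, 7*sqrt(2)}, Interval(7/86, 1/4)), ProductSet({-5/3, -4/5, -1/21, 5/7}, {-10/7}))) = EmptySet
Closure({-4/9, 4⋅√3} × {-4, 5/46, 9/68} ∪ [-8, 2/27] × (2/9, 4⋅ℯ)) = ({-4/9, 4⋅√3} × {-4, 5/46, 9/68}) ∪ ([-8, 2/27] × [2/9, 4⋅ℯ])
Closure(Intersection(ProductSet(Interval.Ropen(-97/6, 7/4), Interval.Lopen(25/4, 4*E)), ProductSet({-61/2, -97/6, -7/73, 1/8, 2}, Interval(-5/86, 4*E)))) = ProductSet({-97/6, -7/73, 1/8}, Interval(25/4, 4*E))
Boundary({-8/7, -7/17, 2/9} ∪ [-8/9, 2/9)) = {-8/7, -8/9, 2/9}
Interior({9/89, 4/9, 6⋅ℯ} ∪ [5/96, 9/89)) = (5/96, 9/89)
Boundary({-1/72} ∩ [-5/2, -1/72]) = {-1/72}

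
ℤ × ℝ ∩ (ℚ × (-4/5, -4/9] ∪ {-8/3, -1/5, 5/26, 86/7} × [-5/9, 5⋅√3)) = ℤ × (-4/5, -4/9]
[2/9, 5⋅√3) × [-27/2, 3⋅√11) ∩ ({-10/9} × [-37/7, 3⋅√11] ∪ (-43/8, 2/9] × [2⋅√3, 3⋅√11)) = {2/9} × [2⋅√3, 3⋅√11)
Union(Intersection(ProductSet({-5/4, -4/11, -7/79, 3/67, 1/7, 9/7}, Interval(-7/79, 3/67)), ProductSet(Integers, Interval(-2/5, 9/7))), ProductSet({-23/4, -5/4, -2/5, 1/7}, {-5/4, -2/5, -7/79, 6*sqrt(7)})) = ProductSet({-23/4, -5/4, -2/5, 1/7}, {-5/4, -2/5, -7/79, 6*sqrt(7)})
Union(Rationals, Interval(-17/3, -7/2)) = Union(Interval(-17/3, -7/2), Rationals)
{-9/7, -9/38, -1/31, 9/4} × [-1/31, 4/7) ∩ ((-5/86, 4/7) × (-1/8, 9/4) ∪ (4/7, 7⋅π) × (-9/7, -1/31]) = ({9/4} × {-1/31}) ∪ ({-1/31} × [-1/31, 4/7))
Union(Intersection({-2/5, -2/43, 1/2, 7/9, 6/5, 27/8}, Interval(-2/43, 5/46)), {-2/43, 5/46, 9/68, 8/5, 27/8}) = {-2/43, 5/46, 9/68, 8/5, 27/8}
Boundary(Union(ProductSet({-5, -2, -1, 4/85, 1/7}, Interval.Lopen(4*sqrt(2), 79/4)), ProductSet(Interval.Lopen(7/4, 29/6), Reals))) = Union(ProductSet({7/4, 29/6}, Reals), ProductSet({-5, -2, -1, 4/85, 1/7}, Interval(4*sqrt(2), 79/4)))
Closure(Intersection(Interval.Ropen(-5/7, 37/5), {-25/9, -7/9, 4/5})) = {4/5}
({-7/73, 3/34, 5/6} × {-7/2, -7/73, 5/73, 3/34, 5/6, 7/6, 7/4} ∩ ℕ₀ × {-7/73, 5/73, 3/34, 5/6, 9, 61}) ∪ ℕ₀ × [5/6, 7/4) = ℕ₀ × [5/6, 7/4)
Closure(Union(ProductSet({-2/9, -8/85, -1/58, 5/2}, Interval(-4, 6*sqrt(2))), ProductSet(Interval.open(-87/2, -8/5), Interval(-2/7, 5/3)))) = Union(ProductSet({-2/9, -8/85, -1/58, 5/2}, Interval(-4, 6*sqrt(2))), ProductSet(Interval(-87/2, -8/5), Interval(-2/7, 5/3)))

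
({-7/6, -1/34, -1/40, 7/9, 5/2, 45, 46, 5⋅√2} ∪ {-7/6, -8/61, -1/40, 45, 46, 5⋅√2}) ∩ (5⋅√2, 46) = {45}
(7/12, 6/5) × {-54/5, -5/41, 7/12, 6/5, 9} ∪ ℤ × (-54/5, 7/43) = (ℤ × (-54/5, 7/43)) ∪ ((7/12, 6/5) × {-54/5, -5/41, 7/12, 6/5, 9})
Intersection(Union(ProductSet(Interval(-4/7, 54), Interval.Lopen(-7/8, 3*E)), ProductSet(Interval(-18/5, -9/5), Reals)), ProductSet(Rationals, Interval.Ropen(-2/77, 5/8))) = ProductSet(Union(Intersection(Interval(-18/5, -9/5), Rationals), Intersection(Interval(-4/7, 54), Rationals)), Interval.Ropen(-2/77, 5/8))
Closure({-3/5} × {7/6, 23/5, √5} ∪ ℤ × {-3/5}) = (ℤ × {-3/5}) ∪ ({-3/5} × {7/6, 23/5, √5})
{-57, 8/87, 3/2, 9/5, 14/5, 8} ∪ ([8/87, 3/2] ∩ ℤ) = {-57, 8/87, 3/2, 9/5, 14/5, 8} ∪ {1}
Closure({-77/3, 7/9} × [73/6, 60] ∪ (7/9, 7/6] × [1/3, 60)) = ({-77/3, 7/9} × [73/6, 60]) ∪ ({7/9, 7/6} × [1/3, 60]) ∪ ([7/9, 7/6] × {1/3, 60}) ∪ ((7/9, 7/6] × [1/3, 60))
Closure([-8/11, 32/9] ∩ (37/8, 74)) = ∅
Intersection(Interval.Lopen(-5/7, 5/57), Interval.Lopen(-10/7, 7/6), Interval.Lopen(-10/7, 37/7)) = Interval.Lopen(-5/7, 5/57)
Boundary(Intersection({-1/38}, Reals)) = {-1/38}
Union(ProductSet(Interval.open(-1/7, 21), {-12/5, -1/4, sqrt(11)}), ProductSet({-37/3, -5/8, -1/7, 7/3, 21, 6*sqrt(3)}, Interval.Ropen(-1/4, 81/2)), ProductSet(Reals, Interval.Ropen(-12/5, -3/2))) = Union(ProductSet({-37/3, -5/8, -1/7, 7/3, 21, 6*sqrt(3)}, Interval.Ropen(-1/4, 81/2)), ProductSet(Interval.open(-1/7, 21), {-12/5, -1/4, sqrt(11)}), ProductSet(Reals, Interval.Ropen(-12/5, -3/2)))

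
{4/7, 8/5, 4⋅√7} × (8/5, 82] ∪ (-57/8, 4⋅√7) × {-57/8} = ((-57/8, 4⋅√7) × {-57/8}) ∪ ({4/7, 8/5, 4⋅√7} × (8/5, 82])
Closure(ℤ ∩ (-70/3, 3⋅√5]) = {-23, -22, …, 6}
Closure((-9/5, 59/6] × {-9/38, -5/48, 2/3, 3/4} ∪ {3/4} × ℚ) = ({3/4} × ℝ) ∪ ([-9/5, 59/6] × {-9/38, -5/48, 2/3, 3/4})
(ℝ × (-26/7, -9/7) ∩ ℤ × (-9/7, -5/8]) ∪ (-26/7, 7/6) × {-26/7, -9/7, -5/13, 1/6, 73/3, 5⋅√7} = (-26/7, 7/6) × {-26/7, -9/7, -5/13, 1/6, 73/3, 5⋅√7}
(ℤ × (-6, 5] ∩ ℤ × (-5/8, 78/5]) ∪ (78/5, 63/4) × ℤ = (ℤ × (-5/8, 5]) ∪ ((78/5, 63/4) × ℤ)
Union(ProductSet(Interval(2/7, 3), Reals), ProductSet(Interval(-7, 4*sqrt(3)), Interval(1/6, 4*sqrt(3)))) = Union(ProductSet(Interval(-7, 4*sqrt(3)), Interval(1/6, 4*sqrt(3))), ProductSet(Interval(2/7, 3), Reals))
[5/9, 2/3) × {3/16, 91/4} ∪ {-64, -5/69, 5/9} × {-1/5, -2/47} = ({-64, -5/69, 5/9} × {-1/5, -2/47}) ∪ ([5/9, 2/3) × {3/16, 91/4})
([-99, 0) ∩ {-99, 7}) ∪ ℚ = ℚ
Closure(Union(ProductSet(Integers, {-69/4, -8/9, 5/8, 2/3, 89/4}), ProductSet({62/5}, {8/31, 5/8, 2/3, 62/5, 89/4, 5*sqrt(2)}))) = Union(ProductSet({62/5}, {8/31, 5/8, 2/3, 62/5, 89/4, 5*sqrt(2)}), ProductSet(Integers, {-69/4, -8/9, 5/8, 2/3, 89/4}))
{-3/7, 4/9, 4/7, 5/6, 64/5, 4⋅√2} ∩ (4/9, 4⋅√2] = {4/7, 5/6, 4⋅√2}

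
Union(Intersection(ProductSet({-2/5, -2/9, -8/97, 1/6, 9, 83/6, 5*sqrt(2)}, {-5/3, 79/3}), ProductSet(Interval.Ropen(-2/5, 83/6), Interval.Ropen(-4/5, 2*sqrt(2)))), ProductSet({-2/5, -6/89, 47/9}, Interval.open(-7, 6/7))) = ProductSet({-2/5, -6/89, 47/9}, Interval.open(-7, 6/7))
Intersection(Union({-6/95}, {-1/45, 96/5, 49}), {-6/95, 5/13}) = {-6/95}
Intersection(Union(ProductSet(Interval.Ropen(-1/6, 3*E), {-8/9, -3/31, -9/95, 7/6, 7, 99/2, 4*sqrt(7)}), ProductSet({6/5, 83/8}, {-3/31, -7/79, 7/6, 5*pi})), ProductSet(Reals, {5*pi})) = ProductSet({6/5, 83/8}, {5*pi})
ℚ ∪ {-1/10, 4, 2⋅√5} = ℚ ∪ {2⋅√5}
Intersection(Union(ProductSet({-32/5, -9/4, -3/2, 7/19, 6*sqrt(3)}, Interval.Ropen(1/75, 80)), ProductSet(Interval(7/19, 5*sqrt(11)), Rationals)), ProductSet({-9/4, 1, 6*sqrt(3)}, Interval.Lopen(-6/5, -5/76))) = ProductSet({1, 6*sqrt(3)}, Intersection(Interval.Lopen(-6/5, -5/76), Rationals))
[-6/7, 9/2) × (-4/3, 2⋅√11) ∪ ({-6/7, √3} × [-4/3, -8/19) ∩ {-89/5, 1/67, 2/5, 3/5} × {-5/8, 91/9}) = [-6/7, 9/2) × (-4/3, 2⋅√11)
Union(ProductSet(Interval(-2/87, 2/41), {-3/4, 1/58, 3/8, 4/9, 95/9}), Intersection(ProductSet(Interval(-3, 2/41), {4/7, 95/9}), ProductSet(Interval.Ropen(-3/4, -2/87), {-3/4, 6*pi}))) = ProductSet(Interval(-2/87, 2/41), {-3/4, 1/58, 3/8, 4/9, 95/9})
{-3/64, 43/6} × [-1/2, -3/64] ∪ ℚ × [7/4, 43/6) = (ℚ × [7/4, 43/6)) ∪ ({-3/64, 43/6} × [-1/2, -3/64])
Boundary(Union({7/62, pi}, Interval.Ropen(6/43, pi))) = {7/62, 6/43, pi}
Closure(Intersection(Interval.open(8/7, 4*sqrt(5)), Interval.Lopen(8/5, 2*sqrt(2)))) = Interval(8/5, 2*sqrt(2))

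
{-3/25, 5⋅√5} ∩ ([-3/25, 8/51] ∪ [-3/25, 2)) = {-3/25}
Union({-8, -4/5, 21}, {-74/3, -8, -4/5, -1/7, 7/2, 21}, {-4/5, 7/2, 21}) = {-74/3, -8, -4/5, -1/7, 7/2, 21}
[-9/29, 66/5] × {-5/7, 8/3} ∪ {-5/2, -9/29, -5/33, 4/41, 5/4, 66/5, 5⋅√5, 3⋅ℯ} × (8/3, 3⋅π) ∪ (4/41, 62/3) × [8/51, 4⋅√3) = ([-9/29, 66/5] × {-5/7, 8/3}) ∪ ((4/41, 62/3) × [8/51, 4⋅√3)) ∪ ({-5/2, -9/29, -5/33, 4/41, 5/4, 66/5, 5⋅√5, 3⋅ℯ} × (8/3, 3⋅π))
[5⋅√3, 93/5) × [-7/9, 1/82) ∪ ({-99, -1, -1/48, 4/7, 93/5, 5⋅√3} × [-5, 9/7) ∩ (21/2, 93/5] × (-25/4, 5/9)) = ({93/5} × [-5, 5/9)) ∪ ([5⋅√3, 93/5) × [-7/9, 1/82))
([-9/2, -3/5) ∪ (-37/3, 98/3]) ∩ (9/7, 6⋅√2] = (9/7, 6⋅√2]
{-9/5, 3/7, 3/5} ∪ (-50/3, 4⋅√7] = (-50/3, 4⋅√7]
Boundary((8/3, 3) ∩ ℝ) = {8/3, 3}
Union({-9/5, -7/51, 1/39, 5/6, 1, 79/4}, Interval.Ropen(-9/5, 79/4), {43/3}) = Interval(-9/5, 79/4)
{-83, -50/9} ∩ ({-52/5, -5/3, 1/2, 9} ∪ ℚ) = {-83, -50/9}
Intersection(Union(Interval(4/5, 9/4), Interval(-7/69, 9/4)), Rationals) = Intersection(Interval(-7/69, 9/4), Rationals)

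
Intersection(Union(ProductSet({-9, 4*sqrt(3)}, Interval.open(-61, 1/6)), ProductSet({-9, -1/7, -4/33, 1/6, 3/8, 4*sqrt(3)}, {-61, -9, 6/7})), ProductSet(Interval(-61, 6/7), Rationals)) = Union(ProductSet({-9}, Intersection(Interval.open(-61, 1/6), Rationals)), ProductSet({-9, -1/7, -4/33, 1/6, 3/8}, {-61, -9, 6/7}))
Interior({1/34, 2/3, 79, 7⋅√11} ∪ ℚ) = ∅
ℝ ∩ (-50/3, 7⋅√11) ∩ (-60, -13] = (-50/3, -13]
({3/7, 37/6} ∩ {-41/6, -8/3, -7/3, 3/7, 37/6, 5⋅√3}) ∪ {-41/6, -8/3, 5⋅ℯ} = {-41/6, -8/3, 3/7, 37/6, 5⋅ℯ}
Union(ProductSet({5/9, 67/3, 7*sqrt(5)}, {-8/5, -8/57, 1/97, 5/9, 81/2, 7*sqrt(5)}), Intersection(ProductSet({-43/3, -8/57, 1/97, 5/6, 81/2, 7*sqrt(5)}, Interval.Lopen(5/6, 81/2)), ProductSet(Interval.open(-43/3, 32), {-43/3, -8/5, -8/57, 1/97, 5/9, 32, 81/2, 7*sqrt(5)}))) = Union(ProductSet({5/9, 67/3, 7*sqrt(5)}, {-8/5, -8/57, 1/97, 5/9, 81/2, 7*sqrt(5)}), ProductSet({-8/57, 1/97, 5/6, 7*sqrt(5)}, {32, 81/2, 7*sqrt(5)}))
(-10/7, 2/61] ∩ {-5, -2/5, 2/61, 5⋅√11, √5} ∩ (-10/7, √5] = {-2/5, 2/61}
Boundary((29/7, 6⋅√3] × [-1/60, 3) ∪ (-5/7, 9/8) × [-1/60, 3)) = ({-5/7, 9/8, 29/7, 6⋅√3} × [-1/60, 3]) ∪ (([-5/7, 9/8] ∪ [29/7, 6⋅√3]) × {-1/60, 3})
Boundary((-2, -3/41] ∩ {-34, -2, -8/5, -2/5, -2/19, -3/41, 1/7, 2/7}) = {-8/5, -2/5, -2/19, -3/41}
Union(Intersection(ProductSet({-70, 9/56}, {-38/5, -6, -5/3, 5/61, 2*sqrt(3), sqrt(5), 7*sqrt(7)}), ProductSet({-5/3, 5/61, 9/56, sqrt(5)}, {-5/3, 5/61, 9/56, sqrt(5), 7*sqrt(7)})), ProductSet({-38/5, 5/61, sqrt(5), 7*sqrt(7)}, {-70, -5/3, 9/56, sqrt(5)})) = Union(ProductSet({9/56}, {-5/3, 5/61, sqrt(5), 7*sqrt(7)}), ProductSet({-38/5, 5/61, sqrt(5), 7*sqrt(7)}, {-70, -5/3, 9/56, sqrt(5)}))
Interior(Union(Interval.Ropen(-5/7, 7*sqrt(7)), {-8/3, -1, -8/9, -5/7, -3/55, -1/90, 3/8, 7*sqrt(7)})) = Interval.open(-5/7, 7*sqrt(7))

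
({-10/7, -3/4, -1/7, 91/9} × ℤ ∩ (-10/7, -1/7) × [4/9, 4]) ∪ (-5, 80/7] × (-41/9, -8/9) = ({-3/4} × {1, 2, 3, 4}) ∪ ((-5, 80/7] × (-41/9, -8/9))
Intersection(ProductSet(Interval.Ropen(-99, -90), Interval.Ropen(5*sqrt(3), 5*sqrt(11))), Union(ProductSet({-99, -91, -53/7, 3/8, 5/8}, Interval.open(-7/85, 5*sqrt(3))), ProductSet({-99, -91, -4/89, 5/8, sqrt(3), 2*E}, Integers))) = ProductSet({-99, -91}, Range(9, 17, 1))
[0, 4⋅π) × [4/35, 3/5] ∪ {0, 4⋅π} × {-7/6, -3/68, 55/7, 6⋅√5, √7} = ([0, 4⋅π) × [4/35, 3/5]) ∪ ({0, 4⋅π} × {-7/6, -3/68, 55/7, 6⋅√5, √7})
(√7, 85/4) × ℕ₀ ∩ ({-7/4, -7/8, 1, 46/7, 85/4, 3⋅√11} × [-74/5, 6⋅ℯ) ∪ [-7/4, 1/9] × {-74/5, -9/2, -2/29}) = {46/7, 3⋅√11} × {0, 1, …, 16}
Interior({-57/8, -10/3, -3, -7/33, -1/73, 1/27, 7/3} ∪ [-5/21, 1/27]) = (-5/21, 1/27)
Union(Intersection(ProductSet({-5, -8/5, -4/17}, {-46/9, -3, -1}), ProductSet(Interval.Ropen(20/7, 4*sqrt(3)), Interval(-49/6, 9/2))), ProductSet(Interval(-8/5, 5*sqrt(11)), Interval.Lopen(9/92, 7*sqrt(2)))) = ProductSet(Interval(-8/5, 5*sqrt(11)), Interval.Lopen(9/92, 7*sqrt(2)))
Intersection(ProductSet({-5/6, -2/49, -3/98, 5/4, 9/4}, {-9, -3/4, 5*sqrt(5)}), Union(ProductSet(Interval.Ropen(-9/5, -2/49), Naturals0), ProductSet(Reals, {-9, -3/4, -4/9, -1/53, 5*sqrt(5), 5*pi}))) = ProductSet({-5/6, -2/49, -3/98, 5/4, 9/4}, {-9, -3/4, 5*sqrt(5)})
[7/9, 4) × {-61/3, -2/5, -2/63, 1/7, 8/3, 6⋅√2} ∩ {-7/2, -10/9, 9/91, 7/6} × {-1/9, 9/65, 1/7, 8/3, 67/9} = {7/6} × {1/7, 8/3}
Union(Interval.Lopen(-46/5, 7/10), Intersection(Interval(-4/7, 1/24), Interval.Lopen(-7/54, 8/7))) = Interval.Lopen(-46/5, 7/10)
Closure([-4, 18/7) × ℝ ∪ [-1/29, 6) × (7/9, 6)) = ([-4, 18/7) × ℝ) ∪ ({6} × [7/9, 6]) ∪ ([18/7, 6] × {7/9, 6}) ∪ ([-1/29, 6) × (7/9, 6)) ∪ ({-4, 18/7} × ((-∞, 7/9] ∪ [6, ∞)))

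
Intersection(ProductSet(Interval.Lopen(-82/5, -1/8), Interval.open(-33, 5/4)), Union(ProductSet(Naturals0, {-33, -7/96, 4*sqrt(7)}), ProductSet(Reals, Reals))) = ProductSet(Interval.Lopen(-82/5, -1/8), Interval.open(-33, 5/4))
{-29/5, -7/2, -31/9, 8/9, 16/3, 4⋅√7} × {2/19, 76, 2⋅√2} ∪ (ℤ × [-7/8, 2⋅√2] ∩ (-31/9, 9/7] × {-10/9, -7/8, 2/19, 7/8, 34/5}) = ({-3, -2, …, 1} × {-7/8, 2/19, 7/8}) ∪ ({-29/5, -7/2, -31/9, 8/9, 16/3, 4⋅√7} × {2/19, 76, 2⋅√2})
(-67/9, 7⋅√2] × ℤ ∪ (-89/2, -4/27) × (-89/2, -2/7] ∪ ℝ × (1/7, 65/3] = (ℝ × (1/7, 65/3]) ∪ ((-89/2, -4/27) × (-89/2, -2/7]) ∪ ((-67/9, 7⋅√2] × ℤ)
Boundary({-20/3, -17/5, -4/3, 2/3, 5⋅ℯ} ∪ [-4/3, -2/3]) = {-20/3, -17/5, -4/3, -2/3, 2/3, 5⋅ℯ}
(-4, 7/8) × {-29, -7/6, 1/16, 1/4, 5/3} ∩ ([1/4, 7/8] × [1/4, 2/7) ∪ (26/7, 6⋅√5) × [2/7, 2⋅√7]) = [1/4, 7/8) × {1/4}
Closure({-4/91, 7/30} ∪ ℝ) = ℝ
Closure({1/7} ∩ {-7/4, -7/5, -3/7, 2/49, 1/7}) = {1/7}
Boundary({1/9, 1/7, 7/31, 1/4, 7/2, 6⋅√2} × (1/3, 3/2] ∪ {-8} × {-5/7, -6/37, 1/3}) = ({-8} × {-5/7, -6/37, 1/3}) ∪ ({1/9, 1/7, 7/31, 1/4, 7/2, 6⋅√2} × [1/3, 3/2])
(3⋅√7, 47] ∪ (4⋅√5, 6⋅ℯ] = (3⋅√7, 47]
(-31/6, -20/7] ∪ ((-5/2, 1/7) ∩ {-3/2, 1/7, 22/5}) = (-31/6, -20/7] ∪ {-3/2}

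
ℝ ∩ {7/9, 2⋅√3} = {7/9, 2⋅√3}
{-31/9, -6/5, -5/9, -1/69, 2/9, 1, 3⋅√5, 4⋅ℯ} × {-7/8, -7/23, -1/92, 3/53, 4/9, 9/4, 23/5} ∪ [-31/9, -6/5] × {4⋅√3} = ([-31/9, -6/5] × {4⋅√3}) ∪ ({-31/9, -6/5, -5/9, -1/69, 2/9, 1, 3⋅√5, 4⋅ℯ} × {-7/8, -7/23, -1/92, 3/53, 4/9, 9/4, 23/5})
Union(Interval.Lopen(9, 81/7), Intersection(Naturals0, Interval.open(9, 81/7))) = Union(Interval.Lopen(9, 81/7), Range(10, 12, 1))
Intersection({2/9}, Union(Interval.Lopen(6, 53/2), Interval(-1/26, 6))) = {2/9}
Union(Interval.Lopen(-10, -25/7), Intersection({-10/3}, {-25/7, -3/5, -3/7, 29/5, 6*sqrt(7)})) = Interval.Lopen(-10, -25/7)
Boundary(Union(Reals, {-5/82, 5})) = EmptySet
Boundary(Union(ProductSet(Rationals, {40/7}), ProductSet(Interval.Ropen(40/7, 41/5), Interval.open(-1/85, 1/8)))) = Union(ProductSet({40/7, 41/5}, Interval(-1/85, 1/8)), ProductSet(Interval(40/7, 41/5), {-1/85, 1/8}), ProductSet(Interval(-oo, oo), {40/7}))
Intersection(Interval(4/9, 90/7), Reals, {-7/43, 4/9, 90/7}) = {4/9, 90/7}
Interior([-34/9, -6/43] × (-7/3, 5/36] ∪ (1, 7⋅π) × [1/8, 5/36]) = ((-34/9, -6/43) × (-7/3, 5/36)) ∪ ((1, 7⋅π) × (1/8, 5/36))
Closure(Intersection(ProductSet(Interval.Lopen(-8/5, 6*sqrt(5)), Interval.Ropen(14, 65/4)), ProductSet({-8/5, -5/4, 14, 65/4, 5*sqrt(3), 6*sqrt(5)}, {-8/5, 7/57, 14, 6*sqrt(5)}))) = ProductSet({-5/4, 5*sqrt(3), 6*sqrt(5)}, {14})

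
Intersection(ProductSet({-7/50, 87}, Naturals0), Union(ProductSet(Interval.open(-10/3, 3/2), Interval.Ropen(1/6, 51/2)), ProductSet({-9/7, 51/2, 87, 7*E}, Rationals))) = Union(ProductSet({-7/50}, Range(1, 26, 1)), ProductSet({87}, Naturals0))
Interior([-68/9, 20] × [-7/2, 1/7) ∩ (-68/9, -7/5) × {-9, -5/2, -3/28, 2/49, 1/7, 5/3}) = ∅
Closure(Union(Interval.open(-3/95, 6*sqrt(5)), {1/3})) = Interval(-3/95, 6*sqrt(5))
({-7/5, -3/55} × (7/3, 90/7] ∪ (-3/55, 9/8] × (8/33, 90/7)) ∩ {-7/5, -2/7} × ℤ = {-7/5} × {3, 4, …, 12}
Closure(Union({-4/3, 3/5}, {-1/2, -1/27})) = {-4/3, -1/2, -1/27, 3/5}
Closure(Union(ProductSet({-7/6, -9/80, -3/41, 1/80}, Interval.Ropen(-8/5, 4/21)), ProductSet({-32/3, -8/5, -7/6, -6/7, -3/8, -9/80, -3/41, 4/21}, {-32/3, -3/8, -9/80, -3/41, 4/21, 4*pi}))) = Union(ProductSet({-7/6, -9/80, -3/41, 1/80}, Interval(-8/5, 4/21)), ProductSet({-32/3, -8/5, -7/6, -6/7, -3/8, -9/80, -3/41, 4/21}, {-32/3, -3/8, -9/80, -3/41, 4/21, 4*pi}))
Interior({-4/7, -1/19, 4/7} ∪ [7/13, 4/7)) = (7/13, 4/7)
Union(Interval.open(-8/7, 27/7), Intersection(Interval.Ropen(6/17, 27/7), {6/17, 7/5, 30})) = Interval.open(-8/7, 27/7)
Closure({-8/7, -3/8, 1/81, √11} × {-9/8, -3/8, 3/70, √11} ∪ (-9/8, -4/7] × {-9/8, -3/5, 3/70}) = ([-9/8, -4/7] × {-9/8, -3/5, 3/70}) ∪ ({-8/7, -3/8, 1/81, √11} × {-9/8, -3/8, 3/70, √11})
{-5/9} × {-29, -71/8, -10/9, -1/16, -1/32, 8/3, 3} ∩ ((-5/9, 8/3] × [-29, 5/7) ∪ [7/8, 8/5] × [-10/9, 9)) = ∅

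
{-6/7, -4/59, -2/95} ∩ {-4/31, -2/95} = {-2/95}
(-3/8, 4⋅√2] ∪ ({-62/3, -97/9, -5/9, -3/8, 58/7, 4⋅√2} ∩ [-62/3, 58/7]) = {-62/3, -97/9, -5/9, 58/7} ∪ [-3/8, 4⋅√2]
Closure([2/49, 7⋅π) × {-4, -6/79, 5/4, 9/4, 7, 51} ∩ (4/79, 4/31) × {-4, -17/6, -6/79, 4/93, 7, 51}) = [4/79, 4/31] × {-4, -6/79, 7, 51}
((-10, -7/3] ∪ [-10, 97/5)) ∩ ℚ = ℚ ∩ [-10, 97/5)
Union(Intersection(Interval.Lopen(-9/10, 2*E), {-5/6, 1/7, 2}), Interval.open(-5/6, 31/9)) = Interval.Ropen(-5/6, 31/9)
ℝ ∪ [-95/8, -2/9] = (-∞, ∞)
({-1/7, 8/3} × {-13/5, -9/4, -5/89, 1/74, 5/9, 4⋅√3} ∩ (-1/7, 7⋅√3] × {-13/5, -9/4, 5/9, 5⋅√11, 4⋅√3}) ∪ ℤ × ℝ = (ℤ × ℝ) ∪ ({8/3} × {-13/5, -9/4, 5/9, 4⋅√3})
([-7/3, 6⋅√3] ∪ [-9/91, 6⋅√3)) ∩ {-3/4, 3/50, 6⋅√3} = {-3/4, 3/50, 6⋅√3}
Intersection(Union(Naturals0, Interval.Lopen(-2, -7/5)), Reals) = Union(Interval.Lopen(-2, -7/5), Naturals0)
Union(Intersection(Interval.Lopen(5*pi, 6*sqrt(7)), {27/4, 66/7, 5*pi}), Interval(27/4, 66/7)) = Interval(27/4, 66/7)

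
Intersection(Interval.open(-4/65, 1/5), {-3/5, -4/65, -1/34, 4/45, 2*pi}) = {-1/34, 4/45}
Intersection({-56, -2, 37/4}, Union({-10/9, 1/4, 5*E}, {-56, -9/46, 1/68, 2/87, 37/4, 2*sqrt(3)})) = {-56, 37/4}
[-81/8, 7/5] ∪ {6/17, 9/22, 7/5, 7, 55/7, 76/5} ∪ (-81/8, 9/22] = [-81/8, 7/5] ∪ {7, 55/7, 76/5}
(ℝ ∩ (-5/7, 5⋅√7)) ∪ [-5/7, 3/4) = [-5/7, 5⋅√7)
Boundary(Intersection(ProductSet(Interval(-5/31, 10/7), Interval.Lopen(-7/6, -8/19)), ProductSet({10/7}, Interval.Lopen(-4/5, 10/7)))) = ProductSet({10/7}, Interval(-4/5, -8/19))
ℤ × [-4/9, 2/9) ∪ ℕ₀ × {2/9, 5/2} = (ℕ₀ × {2/9, 5/2}) ∪ (ℤ × [-4/9, 2/9))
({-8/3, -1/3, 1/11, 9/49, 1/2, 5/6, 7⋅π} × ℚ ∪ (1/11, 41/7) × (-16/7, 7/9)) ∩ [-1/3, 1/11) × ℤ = {-1/3} × ℤ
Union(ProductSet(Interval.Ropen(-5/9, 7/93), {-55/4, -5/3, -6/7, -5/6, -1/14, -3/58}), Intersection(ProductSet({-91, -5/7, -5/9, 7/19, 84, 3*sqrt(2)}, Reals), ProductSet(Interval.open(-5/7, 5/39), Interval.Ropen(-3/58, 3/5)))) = Union(ProductSet({-5/9}, Interval.Ropen(-3/58, 3/5)), ProductSet(Interval.Ropen(-5/9, 7/93), {-55/4, -5/3, -6/7, -5/6, -1/14, -3/58}))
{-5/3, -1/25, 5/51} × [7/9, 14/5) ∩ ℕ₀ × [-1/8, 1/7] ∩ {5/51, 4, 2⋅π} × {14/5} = ∅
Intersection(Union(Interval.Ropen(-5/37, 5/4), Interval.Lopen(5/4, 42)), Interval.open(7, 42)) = Interval.open(7, 42)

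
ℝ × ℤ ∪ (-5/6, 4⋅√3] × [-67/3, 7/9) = (ℝ × ℤ) ∪ ((-5/6, 4⋅√3] × [-67/3, 7/9))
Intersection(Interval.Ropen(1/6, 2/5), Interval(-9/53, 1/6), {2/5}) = EmptySet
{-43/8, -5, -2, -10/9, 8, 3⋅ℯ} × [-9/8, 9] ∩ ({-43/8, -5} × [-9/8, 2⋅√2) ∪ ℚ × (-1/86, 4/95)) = ({-43/8, -5, -2, -10/9, 8} × (-1/86, 4/95)) ∪ ({-43/8, -5} × [-9/8, 2⋅√2))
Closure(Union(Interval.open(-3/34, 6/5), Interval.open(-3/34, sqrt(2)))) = Interval(-3/34, sqrt(2))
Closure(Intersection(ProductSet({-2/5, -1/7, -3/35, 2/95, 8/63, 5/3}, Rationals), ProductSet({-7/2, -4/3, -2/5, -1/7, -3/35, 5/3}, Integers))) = ProductSet({-2/5, -1/7, -3/35, 5/3}, Integers)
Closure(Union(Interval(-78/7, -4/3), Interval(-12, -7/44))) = Interval(-12, -7/44)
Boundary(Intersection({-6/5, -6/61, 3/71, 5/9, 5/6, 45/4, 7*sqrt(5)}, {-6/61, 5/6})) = {-6/61, 5/6}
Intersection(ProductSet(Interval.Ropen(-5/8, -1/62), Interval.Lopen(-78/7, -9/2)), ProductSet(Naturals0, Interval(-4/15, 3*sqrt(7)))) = EmptySet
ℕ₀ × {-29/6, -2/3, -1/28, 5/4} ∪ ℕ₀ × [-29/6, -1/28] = ℕ₀ × ([-29/6, -1/28] ∪ {5/4})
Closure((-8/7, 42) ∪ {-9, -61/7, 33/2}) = {-9, -61/7} ∪ [-8/7, 42]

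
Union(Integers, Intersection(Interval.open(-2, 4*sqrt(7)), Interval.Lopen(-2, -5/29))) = Union(Integers, Interval(-2, -5/29))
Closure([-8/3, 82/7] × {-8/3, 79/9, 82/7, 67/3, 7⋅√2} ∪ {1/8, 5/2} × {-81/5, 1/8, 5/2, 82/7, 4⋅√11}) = ({1/8, 5/2} × {-81/5, 1/8, 5/2, 82/7, 4⋅√11}) ∪ ([-8/3, 82/7] × {-8/3, 79/9, 82/7, 67/3, 7⋅√2})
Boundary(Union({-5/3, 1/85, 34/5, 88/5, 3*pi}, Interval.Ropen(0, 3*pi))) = {-5/3, 0, 88/5, 3*pi}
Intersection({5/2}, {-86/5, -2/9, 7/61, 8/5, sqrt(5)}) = EmptySet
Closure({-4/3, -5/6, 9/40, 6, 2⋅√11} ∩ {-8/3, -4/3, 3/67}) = {-4/3}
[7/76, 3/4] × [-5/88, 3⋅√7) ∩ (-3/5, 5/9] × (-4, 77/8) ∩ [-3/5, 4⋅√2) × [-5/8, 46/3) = [7/76, 5/9] × [-5/88, 3⋅√7)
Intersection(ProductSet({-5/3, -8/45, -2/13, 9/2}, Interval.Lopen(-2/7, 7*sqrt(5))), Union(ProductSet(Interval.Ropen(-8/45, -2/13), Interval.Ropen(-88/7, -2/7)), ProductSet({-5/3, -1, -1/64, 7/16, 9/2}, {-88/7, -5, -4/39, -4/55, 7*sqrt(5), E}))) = ProductSet({-5/3, 9/2}, {-4/39, -4/55, 7*sqrt(5), E})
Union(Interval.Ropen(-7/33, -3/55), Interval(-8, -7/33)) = Interval.Ropen(-8, -3/55)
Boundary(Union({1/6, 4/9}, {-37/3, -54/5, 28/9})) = {-37/3, -54/5, 1/6, 4/9, 28/9}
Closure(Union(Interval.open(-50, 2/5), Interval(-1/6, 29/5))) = Interval(-50, 29/5)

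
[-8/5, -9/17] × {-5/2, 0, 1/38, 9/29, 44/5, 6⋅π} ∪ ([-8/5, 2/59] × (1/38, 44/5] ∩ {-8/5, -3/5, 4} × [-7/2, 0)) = [-8/5, -9/17] × {-5/2, 0, 1/38, 9/29, 44/5, 6⋅π}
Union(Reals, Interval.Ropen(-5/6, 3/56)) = Interval(-oo, oo)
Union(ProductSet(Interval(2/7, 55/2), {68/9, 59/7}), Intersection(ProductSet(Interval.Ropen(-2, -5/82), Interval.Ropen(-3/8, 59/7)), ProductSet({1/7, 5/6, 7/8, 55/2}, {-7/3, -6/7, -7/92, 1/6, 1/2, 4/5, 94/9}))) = ProductSet(Interval(2/7, 55/2), {68/9, 59/7})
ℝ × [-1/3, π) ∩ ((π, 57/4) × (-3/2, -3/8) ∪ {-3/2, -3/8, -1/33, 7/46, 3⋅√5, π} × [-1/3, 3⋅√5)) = {-3/2, -3/8, -1/33, 7/46, 3⋅√5, π} × [-1/3, π)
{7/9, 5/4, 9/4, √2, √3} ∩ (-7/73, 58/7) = {7/9, 5/4, 9/4, √2, √3}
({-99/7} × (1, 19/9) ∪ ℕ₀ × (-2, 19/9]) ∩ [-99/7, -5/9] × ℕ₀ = {-99/7} × {2}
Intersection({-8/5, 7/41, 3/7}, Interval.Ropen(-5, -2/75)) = {-8/5}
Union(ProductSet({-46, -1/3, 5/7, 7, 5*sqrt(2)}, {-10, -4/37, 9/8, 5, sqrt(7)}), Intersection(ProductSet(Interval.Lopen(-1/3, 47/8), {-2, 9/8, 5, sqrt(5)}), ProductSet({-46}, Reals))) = ProductSet({-46, -1/3, 5/7, 7, 5*sqrt(2)}, {-10, -4/37, 9/8, 5, sqrt(7)})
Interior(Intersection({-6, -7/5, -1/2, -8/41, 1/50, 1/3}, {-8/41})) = EmptySet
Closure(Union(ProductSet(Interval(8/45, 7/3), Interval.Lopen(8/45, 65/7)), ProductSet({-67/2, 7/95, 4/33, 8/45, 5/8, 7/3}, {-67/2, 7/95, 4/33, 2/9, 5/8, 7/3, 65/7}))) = Union(ProductSet({-67/2, 7/95, 4/33, 8/45, 5/8, 7/3}, {-67/2, 7/95, 4/33, 2/9, 5/8, 7/3, 65/7}), ProductSet(Interval(8/45, 7/3), Interval(8/45, 65/7)))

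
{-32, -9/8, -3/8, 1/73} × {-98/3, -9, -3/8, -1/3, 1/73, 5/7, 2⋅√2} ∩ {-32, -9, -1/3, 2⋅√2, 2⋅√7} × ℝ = {-32} × {-98/3, -9, -3/8, -1/3, 1/73, 5/7, 2⋅√2}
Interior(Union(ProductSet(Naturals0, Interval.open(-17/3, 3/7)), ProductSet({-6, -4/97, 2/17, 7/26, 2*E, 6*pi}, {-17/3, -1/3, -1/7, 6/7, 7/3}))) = EmptySet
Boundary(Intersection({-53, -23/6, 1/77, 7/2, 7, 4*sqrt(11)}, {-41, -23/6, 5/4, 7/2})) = {-23/6, 7/2}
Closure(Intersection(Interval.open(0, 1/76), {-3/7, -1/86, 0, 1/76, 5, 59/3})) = EmptySet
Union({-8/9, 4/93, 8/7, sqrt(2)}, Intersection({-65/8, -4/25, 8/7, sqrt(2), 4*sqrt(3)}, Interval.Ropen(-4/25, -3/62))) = {-8/9, -4/25, 4/93, 8/7, sqrt(2)}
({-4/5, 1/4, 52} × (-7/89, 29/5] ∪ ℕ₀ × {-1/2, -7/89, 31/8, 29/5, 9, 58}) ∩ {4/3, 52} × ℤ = {52} × ({0, 1, …, 5} ∪ {9, 58})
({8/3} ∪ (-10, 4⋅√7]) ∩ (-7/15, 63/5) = (-7/15, 4⋅√7]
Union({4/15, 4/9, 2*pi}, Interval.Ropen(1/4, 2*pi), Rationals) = Union(Interval(1/4, 2*pi), Rationals)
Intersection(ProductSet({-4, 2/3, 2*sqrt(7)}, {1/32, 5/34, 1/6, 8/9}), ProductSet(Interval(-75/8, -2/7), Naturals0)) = EmptySet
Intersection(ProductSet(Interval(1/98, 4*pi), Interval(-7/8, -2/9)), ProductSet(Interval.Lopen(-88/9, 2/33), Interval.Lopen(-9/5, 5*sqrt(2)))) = ProductSet(Interval(1/98, 2/33), Interval(-7/8, -2/9))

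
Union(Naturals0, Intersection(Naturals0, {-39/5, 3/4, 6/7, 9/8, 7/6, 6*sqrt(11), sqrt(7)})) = Naturals0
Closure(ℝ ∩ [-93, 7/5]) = [-93, 7/5]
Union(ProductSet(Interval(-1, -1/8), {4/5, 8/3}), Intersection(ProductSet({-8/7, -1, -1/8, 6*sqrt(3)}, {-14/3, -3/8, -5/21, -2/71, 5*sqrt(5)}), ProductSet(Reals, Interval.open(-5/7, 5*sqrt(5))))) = Union(ProductSet({-8/7, -1, -1/8, 6*sqrt(3)}, {-3/8, -5/21, -2/71}), ProductSet(Interval(-1, -1/8), {4/5, 8/3}))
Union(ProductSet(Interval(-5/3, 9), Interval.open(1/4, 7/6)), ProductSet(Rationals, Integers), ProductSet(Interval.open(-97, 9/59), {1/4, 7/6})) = Union(ProductSet(Interval.open(-97, 9/59), {1/4, 7/6}), ProductSet(Interval(-5/3, 9), Interval.open(1/4, 7/6)), ProductSet(Rationals, Integers))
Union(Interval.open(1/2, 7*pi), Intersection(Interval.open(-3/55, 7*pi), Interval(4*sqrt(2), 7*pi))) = Interval.open(1/2, 7*pi)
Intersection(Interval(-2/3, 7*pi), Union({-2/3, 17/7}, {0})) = {-2/3, 0, 17/7}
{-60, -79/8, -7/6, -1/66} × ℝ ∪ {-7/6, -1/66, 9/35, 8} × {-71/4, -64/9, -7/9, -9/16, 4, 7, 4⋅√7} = ({-60, -79/8, -7/6, -1/66} × ℝ) ∪ ({-7/6, -1/66, 9/35, 8} × {-71/4, -64/9, -7/9, -9/16, 4, 7, 4⋅√7})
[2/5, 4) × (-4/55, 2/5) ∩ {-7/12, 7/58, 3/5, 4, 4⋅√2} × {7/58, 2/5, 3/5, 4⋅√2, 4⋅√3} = {3/5} × {7/58}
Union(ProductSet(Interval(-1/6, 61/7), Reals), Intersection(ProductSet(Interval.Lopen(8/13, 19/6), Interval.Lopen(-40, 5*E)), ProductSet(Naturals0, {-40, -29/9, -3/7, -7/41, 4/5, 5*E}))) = ProductSet(Interval(-1/6, 61/7), Reals)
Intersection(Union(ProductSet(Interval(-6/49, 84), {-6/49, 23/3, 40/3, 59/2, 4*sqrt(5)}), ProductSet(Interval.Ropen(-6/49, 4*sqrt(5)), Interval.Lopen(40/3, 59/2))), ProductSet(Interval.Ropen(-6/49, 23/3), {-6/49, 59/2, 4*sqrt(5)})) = ProductSet(Interval.Ropen(-6/49, 23/3), {-6/49, 59/2, 4*sqrt(5)})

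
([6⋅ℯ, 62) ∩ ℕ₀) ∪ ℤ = ℤ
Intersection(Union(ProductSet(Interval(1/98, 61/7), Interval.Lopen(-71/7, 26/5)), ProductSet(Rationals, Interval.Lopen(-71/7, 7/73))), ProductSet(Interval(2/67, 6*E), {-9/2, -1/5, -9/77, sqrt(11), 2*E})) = Union(ProductSet(Intersection(Interval(2/67, 6*E), Rationals), {-9/2, -1/5, -9/77}), ProductSet(Interval(2/67, 61/7), {-9/2, -1/5, -9/77, sqrt(11)}))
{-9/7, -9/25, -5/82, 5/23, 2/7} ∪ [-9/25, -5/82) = {-9/7, 5/23, 2/7} ∪ [-9/25, -5/82]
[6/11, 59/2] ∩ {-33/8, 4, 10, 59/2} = {4, 10, 59/2}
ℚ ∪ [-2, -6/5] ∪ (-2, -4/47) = ℚ ∪ [-2, -4/47]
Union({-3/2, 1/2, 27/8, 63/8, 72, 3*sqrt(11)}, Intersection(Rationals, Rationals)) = Union({3*sqrt(11)}, Rationals)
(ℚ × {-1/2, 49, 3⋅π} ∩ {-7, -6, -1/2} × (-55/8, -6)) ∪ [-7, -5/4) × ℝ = [-7, -5/4) × ℝ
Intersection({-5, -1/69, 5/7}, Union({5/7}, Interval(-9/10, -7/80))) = {5/7}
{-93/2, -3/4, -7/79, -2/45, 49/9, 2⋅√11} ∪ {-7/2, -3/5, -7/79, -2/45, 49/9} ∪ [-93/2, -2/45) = [-93/2, -2/45] ∪ {49/9, 2⋅√11}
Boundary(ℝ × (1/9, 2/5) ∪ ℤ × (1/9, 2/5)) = ℝ × {1/9, 2/5}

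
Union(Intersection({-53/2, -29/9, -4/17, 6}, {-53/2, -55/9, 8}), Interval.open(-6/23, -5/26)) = Union({-53/2}, Interval.open(-6/23, -5/26))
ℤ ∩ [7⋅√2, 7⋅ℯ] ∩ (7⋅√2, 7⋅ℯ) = {10, 11, …, 19}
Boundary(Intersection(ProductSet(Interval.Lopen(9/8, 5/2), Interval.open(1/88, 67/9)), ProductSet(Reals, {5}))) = ProductSet(Interval(9/8, 5/2), {5})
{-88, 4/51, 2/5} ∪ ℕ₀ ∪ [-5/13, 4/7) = {-88} ∪ [-5/13, 4/7) ∪ ℕ₀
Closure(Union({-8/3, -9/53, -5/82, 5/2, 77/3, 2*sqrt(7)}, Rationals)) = Reals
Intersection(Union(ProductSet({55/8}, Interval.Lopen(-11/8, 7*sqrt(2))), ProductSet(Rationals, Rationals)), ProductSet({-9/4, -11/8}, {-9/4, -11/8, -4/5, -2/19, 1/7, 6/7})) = ProductSet({-9/4, -11/8}, {-9/4, -11/8, -4/5, -2/19, 1/7, 6/7})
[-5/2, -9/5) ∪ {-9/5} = [-5/2, -9/5]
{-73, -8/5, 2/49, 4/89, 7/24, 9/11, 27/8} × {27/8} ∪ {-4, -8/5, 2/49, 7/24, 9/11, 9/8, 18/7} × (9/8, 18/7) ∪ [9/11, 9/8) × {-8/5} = ([9/11, 9/8) × {-8/5}) ∪ ({-73, -8/5, 2/49, 4/89, 7/24, 9/11, 27/8} × {27/8}) ∪ ({-4, -8/5, 2/49, 7/24, 9/11, 9/8, 18/7} × (9/8, 18/7))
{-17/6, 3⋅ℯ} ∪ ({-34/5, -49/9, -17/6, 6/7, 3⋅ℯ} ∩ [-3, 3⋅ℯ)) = {-17/6, 6/7, 3⋅ℯ}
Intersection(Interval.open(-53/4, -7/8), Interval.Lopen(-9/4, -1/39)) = Interval.open(-9/4, -7/8)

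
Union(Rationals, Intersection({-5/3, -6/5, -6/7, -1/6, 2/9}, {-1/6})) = Rationals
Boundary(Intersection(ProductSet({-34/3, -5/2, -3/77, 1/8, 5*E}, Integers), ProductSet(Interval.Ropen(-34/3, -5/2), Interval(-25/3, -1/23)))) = ProductSet({-34/3}, Range(-8, 0, 1))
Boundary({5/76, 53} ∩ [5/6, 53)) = ∅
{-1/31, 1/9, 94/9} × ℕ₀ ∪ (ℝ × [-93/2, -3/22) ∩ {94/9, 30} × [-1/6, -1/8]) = ({-1/31, 1/9, 94/9} × ℕ₀) ∪ ({94/9, 30} × [-1/6, -3/22))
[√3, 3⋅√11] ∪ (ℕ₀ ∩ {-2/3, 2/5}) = [√3, 3⋅√11]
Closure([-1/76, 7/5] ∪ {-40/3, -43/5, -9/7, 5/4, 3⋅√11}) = {-40/3, -43/5, -9/7, 3⋅√11} ∪ [-1/76, 7/5]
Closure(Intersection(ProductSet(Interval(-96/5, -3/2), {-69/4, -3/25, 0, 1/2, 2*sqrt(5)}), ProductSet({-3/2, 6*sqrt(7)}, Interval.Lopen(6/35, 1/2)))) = ProductSet({-3/2}, {1/2})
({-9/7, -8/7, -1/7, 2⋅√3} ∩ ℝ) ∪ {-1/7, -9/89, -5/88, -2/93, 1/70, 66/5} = {-9/7, -8/7, -1/7, -9/89, -5/88, -2/93, 1/70, 66/5, 2⋅√3}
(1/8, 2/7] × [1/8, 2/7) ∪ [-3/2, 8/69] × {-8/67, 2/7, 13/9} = ([-3/2, 8/69] × {-8/67, 2/7, 13/9}) ∪ ((1/8, 2/7] × [1/8, 2/7))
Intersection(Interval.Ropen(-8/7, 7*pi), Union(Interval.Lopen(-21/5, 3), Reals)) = Interval.Ropen(-8/7, 7*pi)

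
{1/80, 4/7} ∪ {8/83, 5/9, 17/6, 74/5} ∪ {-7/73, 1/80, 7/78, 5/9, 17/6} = {-7/73, 1/80, 7/78, 8/83, 5/9, 4/7, 17/6, 74/5}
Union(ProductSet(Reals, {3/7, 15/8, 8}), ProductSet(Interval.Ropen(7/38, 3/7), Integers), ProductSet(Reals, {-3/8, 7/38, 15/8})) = Union(ProductSet(Interval.Ropen(7/38, 3/7), Integers), ProductSet(Reals, {-3/8, 7/38, 3/7, 15/8, 8}))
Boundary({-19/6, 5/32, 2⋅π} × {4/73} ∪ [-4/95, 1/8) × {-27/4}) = ([-4/95, 1/8] × {-27/4}) ∪ ({-19/6, 5/32, 2⋅π} × {4/73})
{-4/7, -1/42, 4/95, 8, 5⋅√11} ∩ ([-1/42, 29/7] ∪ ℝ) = {-4/7, -1/42, 4/95, 8, 5⋅√11}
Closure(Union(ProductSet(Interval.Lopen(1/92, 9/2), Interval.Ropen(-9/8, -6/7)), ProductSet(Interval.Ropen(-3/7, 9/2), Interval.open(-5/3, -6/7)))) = Union(ProductSet({-3/7, 9/2}, Interval(-5/3, -6/7)), ProductSet(Interval(-3/7, 9/2), {-5/3, -6/7}), ProductSet(Interval.Ropen(-3/7, 9/2), Interval.open(-5/3, -6/7)), ProductSet(Interval.Lopen(1/92, 9/2), Interval.Ropen(-9/8, -6/7)))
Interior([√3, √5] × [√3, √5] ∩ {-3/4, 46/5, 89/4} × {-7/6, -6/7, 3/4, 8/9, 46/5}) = ∅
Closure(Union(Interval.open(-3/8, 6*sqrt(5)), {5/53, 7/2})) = Interval(-3/8, 6*sqrt(5))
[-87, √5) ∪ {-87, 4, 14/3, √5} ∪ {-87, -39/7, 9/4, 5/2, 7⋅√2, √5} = [-87, √5] ∪ {9/4, 5/2, 4, 14/3, 7⋅√2}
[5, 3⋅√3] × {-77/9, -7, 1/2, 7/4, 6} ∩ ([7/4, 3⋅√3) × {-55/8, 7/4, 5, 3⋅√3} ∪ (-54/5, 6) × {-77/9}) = ([5, 3⋅√3] × {-77/9}) ∪ ([5, 3⋅√3) × {7/4})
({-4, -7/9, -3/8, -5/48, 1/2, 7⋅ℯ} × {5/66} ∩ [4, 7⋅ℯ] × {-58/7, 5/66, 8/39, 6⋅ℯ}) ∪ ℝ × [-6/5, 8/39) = ℝ × [-6/5, 8/39)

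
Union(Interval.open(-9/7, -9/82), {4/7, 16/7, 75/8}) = Union({4/7, 16/7, 75/8}, Interval.open(-9/7, -9/82))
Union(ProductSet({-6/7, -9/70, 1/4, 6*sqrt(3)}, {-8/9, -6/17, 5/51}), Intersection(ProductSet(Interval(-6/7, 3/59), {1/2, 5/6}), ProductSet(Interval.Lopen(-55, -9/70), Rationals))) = Union(ProductSet({-6/7, -9/70, 1/4, 6*sqrt(3)}, {-8/9, -6/17, 5/51}), ProductSet(Interval(-6/7, -9/70), {1/2, 5/6}))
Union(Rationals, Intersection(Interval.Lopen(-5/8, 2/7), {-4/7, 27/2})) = Rationals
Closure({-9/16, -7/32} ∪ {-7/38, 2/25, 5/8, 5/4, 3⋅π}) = {-9/16, -7/32, -7/38, 2/25, 5/8, 5/4, 3⋅π}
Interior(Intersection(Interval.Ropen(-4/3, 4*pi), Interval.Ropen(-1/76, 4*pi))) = Interval.open(-1/76, 4*pi)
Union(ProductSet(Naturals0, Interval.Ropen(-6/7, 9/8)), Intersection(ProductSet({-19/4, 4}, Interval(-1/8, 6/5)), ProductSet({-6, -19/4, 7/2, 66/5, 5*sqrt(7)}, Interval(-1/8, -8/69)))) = Union(ProductSet({-19/4}, Interval(-1/8, -8/69)), ProductSet(Naturals0, Interval.Ropen(-6/7, 9/8)))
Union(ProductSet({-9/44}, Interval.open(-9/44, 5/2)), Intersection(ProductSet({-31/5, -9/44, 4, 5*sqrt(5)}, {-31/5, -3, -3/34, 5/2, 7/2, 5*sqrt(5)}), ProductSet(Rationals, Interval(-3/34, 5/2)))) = Union(ProductSet({-9/44}, Interval.open(-9/44, 5/2)), ProductSet({-31/5, -9/44, 4}, {-3/34, 5/2}))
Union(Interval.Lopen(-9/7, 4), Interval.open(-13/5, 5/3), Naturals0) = Union(Interval.Lopen(-13/5, 4), Naturals0)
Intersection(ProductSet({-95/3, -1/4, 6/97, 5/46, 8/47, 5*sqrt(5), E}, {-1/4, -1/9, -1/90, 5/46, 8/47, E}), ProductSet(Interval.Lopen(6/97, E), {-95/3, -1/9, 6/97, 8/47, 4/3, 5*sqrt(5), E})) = ProductSet({5/46, 8/47, E}, {-1/9, 8/47, E})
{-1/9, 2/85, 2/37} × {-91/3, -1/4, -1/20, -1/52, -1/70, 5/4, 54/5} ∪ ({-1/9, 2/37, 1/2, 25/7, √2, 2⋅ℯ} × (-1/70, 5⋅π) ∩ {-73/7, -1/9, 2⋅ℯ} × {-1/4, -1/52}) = {-1/9, 2/85, 2/37} × {-91/3, -1/4, -1/20, -1/52, -1/70, 5/4, 54/5}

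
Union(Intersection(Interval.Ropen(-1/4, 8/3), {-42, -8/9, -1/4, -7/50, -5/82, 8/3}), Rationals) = Rationals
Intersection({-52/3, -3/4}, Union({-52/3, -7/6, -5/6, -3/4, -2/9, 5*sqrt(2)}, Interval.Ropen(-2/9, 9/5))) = {-52/3, -3/4}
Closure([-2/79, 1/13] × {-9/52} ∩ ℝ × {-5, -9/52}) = [-2/79, 1/13] × {-9/52}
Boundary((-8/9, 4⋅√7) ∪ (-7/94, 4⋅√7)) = {-8/9, 4⋅√7}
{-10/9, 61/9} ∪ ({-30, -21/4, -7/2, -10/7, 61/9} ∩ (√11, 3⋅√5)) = {-10/9, 61/9}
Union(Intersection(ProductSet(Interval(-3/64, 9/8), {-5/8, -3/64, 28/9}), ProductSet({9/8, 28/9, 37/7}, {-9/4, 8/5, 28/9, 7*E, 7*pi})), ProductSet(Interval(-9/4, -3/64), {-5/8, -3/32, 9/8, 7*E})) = Union(ProductSet({9/8}, {28/9}), ProductSet(Interval(-9/4, -3/64), {-5/8, -3/32, 9/8, 7*E}))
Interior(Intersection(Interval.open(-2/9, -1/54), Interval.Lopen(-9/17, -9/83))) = Interval.open(-2/9, -9/83)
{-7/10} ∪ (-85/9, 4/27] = (-85/9, 4/27]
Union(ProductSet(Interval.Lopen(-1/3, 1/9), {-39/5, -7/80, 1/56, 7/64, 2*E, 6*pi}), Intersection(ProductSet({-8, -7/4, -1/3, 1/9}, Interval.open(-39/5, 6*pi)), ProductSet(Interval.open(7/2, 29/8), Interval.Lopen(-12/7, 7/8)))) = ProductSet(Interval.Lopen(-1/3, 1/9), {-39/5, -7/80, 1/56, 7/64, 2*E, 6*pi})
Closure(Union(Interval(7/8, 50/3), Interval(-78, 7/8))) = Interval(-78, 50/3)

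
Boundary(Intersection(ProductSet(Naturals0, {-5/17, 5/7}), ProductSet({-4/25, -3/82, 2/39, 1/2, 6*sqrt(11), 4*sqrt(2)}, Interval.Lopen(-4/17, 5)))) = EmptySet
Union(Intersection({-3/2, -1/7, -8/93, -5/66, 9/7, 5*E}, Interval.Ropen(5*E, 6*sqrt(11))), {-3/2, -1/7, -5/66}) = {-3/2, -1/7, -5/66, 5*E}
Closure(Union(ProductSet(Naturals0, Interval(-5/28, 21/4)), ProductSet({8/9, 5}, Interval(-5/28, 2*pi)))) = Union(ProductSet({8/9, 5}, Interval(-5/28, 2*pi)), ProductSet(Naturals0, Interval(-5/28, 21/4)))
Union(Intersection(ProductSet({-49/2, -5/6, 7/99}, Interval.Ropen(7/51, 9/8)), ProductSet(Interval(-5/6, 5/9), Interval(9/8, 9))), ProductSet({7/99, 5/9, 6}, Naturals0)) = ProductSet({7/99, 5/9, 6}, Naturals0)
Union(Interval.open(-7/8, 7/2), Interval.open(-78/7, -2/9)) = Interval.open(-78/7, 7/2)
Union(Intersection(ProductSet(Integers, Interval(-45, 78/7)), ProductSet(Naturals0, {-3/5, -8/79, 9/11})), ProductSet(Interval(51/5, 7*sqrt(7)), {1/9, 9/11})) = Union(ProductSet(Interval(51/5, 7*sqrt(7)), {1/9, 9/11}), ProductSet(Naturals0, {-3/5, -8/79, 9/11}))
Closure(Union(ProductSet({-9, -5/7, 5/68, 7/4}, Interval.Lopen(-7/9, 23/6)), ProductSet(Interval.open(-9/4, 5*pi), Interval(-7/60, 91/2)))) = Union(ProductSet({-9, -5/7, 5/68, 7/4}, Interval(-7/9, 23/6)), ProductSet(Interval(-9/4, 5*pi), Interval(-7/60, 91/2)))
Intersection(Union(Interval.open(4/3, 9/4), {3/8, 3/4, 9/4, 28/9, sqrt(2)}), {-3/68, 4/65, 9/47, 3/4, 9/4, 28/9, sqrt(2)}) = {3/4, 9/4, 28/9, sqrt(2)}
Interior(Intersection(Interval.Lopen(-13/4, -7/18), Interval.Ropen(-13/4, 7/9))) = Interval.open(-13/4, -7/18)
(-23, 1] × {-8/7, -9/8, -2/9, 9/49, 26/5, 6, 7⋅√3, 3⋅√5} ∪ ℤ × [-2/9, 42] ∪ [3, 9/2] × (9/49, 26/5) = (ℤ × [-2/9, 42]) ∪ ([3, 9/2] × (9/49, 26/5)) ∪ ((-23, 1] × {-8/7, -9/8, -2/9, 9/49, 26/5, 6, 7⋅√3, 3⋅√5})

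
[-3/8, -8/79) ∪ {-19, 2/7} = {-19, 2/7} ∪ [-3/8, -8/79)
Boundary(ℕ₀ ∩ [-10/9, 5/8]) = {0}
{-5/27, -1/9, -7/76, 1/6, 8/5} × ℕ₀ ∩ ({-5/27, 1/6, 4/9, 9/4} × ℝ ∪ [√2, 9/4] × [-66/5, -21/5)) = {-5/27, 1/6} × ℕ₀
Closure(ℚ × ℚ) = ℝ × ℝ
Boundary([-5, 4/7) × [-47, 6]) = ({-5, 4/7} × [-47, 6]) ∪ ([-5, 4/7] × {-47, 6})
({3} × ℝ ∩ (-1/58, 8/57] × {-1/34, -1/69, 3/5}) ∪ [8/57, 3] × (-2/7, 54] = [8/57, 3] × (-2/7, 54]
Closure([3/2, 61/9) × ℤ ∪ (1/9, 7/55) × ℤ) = ([1/9, 7/55] ∪ [3/2, 61/9]) × ℤ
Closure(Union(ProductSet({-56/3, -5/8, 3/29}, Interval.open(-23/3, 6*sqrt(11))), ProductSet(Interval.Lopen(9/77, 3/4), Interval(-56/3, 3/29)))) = Union(ProductSet({-56/3, -5/8, 3/29}, Interval(-23/3, 6*sqrt(11))), ProductSet(Interval(9/77, 3/4), Interval(-56/3, 3/29)))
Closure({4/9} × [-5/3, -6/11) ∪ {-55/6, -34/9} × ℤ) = ({-55/6, -34/9} × ℤ) ∪ ({4/9} × [-5/3, -6/11])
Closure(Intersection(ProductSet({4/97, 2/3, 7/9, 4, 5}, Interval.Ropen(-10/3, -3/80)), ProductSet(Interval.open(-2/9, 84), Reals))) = ProductSet({4/97, 2/3, 7/9, 4, 5}, Interval(-10/3, -3/80))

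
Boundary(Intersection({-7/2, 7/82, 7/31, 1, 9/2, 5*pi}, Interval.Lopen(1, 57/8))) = {9/2}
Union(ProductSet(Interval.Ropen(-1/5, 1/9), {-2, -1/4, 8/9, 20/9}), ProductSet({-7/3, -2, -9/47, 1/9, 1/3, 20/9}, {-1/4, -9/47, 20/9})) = Union(ProductSet({-7/3, -2, -9/47, 1/9, 1/3, 20/9}, {-1/4, -9/47, 20/9}), ProductSet(Interval.Ropen(-1/5, 1/9), {-2, -1/4, 8/9, 20/9}))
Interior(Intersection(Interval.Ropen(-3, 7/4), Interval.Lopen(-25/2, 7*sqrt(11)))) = Interval.open(-3, 7/4)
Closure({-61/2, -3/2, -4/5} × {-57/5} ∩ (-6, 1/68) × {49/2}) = ∅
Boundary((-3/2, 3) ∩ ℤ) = {-1, 0, 1, 2}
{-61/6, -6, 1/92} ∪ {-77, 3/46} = {-77, -61/6, -6, 1/92, 3/46}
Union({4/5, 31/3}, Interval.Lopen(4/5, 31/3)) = Interval(4/5, 31/3)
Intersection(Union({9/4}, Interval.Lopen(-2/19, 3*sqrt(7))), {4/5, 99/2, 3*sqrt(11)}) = {4/5}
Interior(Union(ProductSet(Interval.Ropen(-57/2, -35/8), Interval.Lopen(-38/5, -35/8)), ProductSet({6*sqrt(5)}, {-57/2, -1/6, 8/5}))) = ProductSet(Interval.open(-57/2, -35/8), Interval.open(-38/5, -35/8))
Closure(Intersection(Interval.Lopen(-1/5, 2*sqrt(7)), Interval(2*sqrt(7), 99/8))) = {2*sqrt(7)}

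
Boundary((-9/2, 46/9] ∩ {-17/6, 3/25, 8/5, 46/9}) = {-17/6, 3/25, 8/5, 46/9}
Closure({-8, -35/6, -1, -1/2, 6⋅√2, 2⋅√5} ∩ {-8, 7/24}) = {-8}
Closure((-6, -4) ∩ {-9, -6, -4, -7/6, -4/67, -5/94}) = ∅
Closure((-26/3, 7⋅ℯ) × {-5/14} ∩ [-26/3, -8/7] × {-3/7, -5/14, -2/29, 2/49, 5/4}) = [-26/3, -8/7] × {-5/14}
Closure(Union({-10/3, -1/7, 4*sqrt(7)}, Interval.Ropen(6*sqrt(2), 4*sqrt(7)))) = Union({-10/3, -1/7}, Interval(6*sqrt(2), 4*sqrt(7)))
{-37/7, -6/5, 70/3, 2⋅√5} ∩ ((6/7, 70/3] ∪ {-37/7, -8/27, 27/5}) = {-37/7, 70/3, 2⋅√5}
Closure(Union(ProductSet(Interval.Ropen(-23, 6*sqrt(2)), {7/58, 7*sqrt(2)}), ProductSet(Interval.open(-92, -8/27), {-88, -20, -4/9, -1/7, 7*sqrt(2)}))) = Union(ProductSet(Interval(-92, -8/27), {-88, -20, -4/9, -1/7, 7*sqrt(2)}), ProductSet(Interval(-23, 6*sqrt(2)), {7/58, 7*sqrt(2)}))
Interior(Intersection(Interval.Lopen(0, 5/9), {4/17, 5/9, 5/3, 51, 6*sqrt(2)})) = EmptySet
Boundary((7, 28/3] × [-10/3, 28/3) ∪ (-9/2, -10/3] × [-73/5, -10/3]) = ({-9/2, -10/3} × [-73/5, -10/3]) ∪ ({7, 28/3} × [-10/3, 28/3]) ∪ ([-9/2, -10/3] × {-73/5, -10/3}) ∪ ([7, 28/3] × {-10/3, 28/3})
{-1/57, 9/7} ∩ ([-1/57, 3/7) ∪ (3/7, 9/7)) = {-1/57}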